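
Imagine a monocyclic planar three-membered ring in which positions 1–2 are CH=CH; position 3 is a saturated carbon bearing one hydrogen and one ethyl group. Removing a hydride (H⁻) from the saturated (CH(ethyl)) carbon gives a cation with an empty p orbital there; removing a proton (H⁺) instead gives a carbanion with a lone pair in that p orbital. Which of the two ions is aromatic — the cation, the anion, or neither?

In either ion the ring is fully conjugated: every atom, including the new sp² carbon, supplies a p orbital.
Cation: 1 × 2 + 0 = 2 π electrons → 4(0)+2, aromatic.
Anion: 1 × 2 + 2 = 4 π electrons → 4(1), antiaromatic.

The cation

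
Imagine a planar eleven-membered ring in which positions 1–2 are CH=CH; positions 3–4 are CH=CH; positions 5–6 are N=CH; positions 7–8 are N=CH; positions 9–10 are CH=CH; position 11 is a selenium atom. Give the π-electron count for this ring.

Every ring atom contributes a p orbital perpendicular to the ring (the double-bond atoms are sp², each contributing one p electron; each sp² =N– keeps its lone pair in-plane and puts one electron into the π system; the selenium donates one lone pair from its p orbital), so the π system is cyclic and fully conjugated.
Adding the contributions, 5 × 2 = 10 from the double-bond units + 2 from the Se atom = 12.

12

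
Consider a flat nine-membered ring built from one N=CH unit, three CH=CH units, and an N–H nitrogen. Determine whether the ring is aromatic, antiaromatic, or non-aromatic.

Every ring atom contributes a p orbital perpendicular to the ring (the double-bond atoms are sp², each contributing one p electron; each =N– nitrogen is pyridine-type (lone pair in the sp² plane, one electron in the p orbital); the pyrrole-type nitrogen donates its lone pair from the p orbital), so the π system is cyclic and fully conjugated.
Adding the contributions, 4 × 2 = 8 from the double-bond units + 2 from the NH atom = 10.
10 = 4(2) + 2, which satisfies Hückel's 4n+2 rule.

Aromatic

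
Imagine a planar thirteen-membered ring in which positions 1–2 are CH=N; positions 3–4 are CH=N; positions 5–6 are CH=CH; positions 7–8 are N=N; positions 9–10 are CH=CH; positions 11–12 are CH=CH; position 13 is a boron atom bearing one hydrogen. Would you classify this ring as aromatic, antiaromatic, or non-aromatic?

Antiaromatic

Every ring atom contributes a p orbital perpendicular to the ring (every atom in a ring double bond is sp² and brings one electron to the p orbital; each sp² =N– keeps its lone pair in-plane and puts one electron into the π system; the boron has an empty p orbital), so the π system is cyclic and fully conjugated.
Tallying contributions gives 6 × 2 = 12 from the double-bond units + 0 from the BH atom = 12.
12 is a 4n count (n = 3), so the planar conjugated ring is antiaromatic.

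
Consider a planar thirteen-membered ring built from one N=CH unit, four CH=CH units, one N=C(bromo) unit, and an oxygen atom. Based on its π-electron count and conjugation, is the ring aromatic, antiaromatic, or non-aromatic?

Check conjugation: the double-bond atoms are sp², each contributing one p electron; each =N– nitrogen is pyridine-type (lone pair in the sp² plane, one electron in the p orbital); the oxygen donates one lone pair from its p orbital — every position has a p orbital, so the cyclic π system is continuous.
Adding the contributions, 6 × 2 = 12 from the double-bond units + 2 from the O atom = 14.
With 14 π electrons (n = 3), the Hückel 4n+2 condition holds.

Aromatic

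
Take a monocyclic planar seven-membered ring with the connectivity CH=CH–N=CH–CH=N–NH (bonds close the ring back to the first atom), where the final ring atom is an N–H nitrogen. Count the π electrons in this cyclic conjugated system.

8

All ring atoms are sp² and supply a p orbital to the ring (each doubly-bonded ring atom is sp² with one p-orbital electron; each =N– nitrogen is pyridine-type (lone pair in the sp² plane, one electron in the p orbital); the pyrrole-type nitrogen donates its lone pair from the p orbital); the conjugation is uninterrupted.
Counting π electrons: 3 × 2 = 6 from the double-bond units + 2 from the NH atom = 8.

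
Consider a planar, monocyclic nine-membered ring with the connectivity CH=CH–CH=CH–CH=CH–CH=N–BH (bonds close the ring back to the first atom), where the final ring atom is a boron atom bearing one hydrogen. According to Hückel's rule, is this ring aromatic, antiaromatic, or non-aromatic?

The p orbitals form a continuous loop: each doubly-bonded ring atom is sp² with one p-orbital electron; the doubly-bonded nitrogens are pyridine-type — their lone pairs lie in the ring plane, leaving one electron in the p orbital; the boron has an empty p orbital. The ring is fully conjugated.
π-electron count: 4 × 2 = 8 from the double-bond units + 0 from the BH atom = 8.
With 8 = 4·2 π electrons, Hückel's rule classifies the planar ring as antiaromatic.

Antiaromatic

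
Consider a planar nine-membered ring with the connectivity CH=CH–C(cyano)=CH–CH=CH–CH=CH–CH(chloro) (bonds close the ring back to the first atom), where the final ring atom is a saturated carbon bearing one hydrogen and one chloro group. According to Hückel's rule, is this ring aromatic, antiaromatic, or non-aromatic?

Non-aromatic

Because that saturated carbon is sp³ and has no p orbital in the ring π system at the CH(chloro) position, the π system cannot extend all the way around the ring.
Hückel's rule only applies to fully conjugated rings, so this one is simply non-aromatic.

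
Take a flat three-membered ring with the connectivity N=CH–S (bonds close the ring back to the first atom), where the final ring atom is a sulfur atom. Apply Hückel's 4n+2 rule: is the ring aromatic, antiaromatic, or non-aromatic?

Antiaromatic

Every ring atom contributes a p orbital perpendicular to the ring (the double-bond atoms are sp², each contributing one p electron; each =N– nitrogen is pyridine-type (lone pair in the sp² plane, one electron in the p orbital); the sulfur donates one lone pair from its p orbital), so the π system is cyclic and fully conjugated.
π-electron count: 1 × 2 = 2 from the double-bond unit + 2 from the S atom = 4.
4 is a 4n count (n = 1), so the planar conjugated ring is antiaromatic.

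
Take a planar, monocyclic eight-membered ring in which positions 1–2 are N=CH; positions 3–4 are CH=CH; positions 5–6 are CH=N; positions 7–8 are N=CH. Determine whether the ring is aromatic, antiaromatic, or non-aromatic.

All ring atoms are sp² and supply a p orbital to the ring (the double-bond atoms are sp², each contributing one p electron; the doubly-bonded nitrogens are pyridine-type — their lone pairs lie in the ring plane, leaving one electron in the p orbital); the conjugation is uninterrupted.
Adding the contributions, 4 × 2 = 8 from the 4 double-bond units.
8 = 4(2); a planar, fully conjugated 4n system is antiaromatic.

Antiaromatic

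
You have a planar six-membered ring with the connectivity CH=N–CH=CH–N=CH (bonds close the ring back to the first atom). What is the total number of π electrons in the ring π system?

6

All ring atoms are sp² and supply a p orbital to the ring (every atom in a ring double bond is sp² and brings one electron to the p orbital; each =N– nitrogen is pyridine-type (lone pair in the sp² plane, one electron in the p orbital)); the conjugation is uninterrupted.
Counting π electrons: 3 × 2 = 6 from the 3 double-bond units.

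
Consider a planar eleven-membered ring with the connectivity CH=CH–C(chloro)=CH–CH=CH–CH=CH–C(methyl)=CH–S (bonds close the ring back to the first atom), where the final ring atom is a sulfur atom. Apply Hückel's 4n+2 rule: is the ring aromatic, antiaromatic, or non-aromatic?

Antiaromatic

Check conjugation: each doubly-bonded ring atom is sp² with one p-orbital electron; the sulfur donates one lone pair from its p orbital — every position has a p orbital, so the cyclic π system is continuous.
Tallying contributions gives 5 × 2 = 10 from the double-bond units + 2 from the S atom = 12.
12 = 4(3); a planar, fully conjugated 4n system is antiaromatic.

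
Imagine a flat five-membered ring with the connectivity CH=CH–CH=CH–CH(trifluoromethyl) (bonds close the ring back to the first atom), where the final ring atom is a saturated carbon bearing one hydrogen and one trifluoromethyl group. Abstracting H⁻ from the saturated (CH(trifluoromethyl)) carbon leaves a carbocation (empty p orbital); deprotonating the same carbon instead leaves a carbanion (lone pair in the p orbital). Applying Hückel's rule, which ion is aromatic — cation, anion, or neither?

Once that carbon is sp², every ring atom has a p orbital and both ions are fully conjugated.
Cation: 2 × 2 + 0 = 4 π electrons → 4(1), antiaromatic.
Anion: 2 × 2 + 2 = 6 π electrons → 4(1)+2, aromatic.

The anion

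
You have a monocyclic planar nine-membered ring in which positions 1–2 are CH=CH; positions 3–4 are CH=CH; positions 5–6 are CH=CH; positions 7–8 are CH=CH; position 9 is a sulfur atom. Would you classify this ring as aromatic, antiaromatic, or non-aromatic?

Aromatic

The p orbitals form a continuous loop: the double-bond atoms are sp², each contributing one p electron; the sulfur donates one lone pair from its p orbital. The ring is fully conjugated.
Tallying contributions gives 4 × 2 = 8 from the double-bond units + 2 from the S atom = 10.
10 = 4(2) + 2, which satisfies Hückel's 4n+2 rule.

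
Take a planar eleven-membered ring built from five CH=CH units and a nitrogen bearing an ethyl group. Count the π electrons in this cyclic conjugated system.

12

The p orbitals form a continuous loop: the double-bond atoms are sp², each contributing one p electron; the pyrrole-type nitrogen donates its lone pair from the p orbital. The ring is fully conjugated.
π-electron count: 5 × 2 = 10 from the double-bond units + 2 from the N(ethyl) atom = 12.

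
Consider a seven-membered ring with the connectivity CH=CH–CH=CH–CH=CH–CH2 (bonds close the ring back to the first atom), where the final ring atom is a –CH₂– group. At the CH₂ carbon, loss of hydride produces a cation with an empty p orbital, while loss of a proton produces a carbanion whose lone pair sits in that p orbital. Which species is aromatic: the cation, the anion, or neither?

The cation

Both ions have a continuous loop of p orbitals — each ring atom is sp².
Cation: 3 × 2 + 0 = 6 π electrons → 4(1)+2, aromatic.
Anion: 3 × 2 + 2 = 8 π electrons → 4(2), antiaromatic.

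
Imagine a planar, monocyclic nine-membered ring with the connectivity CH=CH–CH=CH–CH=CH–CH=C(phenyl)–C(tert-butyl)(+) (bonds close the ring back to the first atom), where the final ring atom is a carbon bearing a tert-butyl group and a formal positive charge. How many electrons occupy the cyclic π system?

Every ring atom contributes a p orbital perpendicular to the ring (the double-bond atoms are sp², each contributing one p electron; the carbocation has an empty p orbital), so the π system is cyclic and fully conjugated.
π-electron count: 4 × 2 = 8 from the double-bond units + 0 from the C(tert-butyl)(+) atom = 8.

8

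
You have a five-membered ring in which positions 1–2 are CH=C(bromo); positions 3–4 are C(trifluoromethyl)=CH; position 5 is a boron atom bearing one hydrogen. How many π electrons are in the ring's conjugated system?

The p orbitals form a continuous loop: every atom in a ring double bond is sp² and brings one electron to the p orbital; the boron has an empty p orbital. The ring is fully conjugated.
Counting π electrons: 2 × 2 = 4 from the double-bond units + 0 from the BH atom = 4.

4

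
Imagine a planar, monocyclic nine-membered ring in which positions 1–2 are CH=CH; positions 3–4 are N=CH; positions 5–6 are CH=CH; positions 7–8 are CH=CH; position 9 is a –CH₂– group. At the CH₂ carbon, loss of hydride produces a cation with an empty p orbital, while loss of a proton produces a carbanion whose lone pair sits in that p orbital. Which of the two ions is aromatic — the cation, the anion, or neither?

The anion

Once that carbon is sp², every ring atom has a p orbital and both ions are fully conjugated.
Cation: 4 × 2 + 0 = 8 π electrons → 4(2), antiaromatic.
Anion: 4 × 2 + 2 = 10 π electrons → 4(2)+2, aromatic.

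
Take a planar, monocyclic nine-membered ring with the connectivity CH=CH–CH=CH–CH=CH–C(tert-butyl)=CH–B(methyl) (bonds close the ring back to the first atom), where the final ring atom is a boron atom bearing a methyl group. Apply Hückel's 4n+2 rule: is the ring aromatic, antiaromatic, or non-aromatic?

Antiaromatic

All ring atoms are sp² and supply a p orbital to the ring (each doubly-bonded ring atom is sp² with one p-orbital electron; the boron has an empty p orbital); the conjugation is uninterrupted.
π-electron count: 4 × 2 = 8 from the double-bond units + 0 from the B(methyl) atom = 8.
8 is a 4n count (n = 2), so the planar conjugated ring is antiaromatic.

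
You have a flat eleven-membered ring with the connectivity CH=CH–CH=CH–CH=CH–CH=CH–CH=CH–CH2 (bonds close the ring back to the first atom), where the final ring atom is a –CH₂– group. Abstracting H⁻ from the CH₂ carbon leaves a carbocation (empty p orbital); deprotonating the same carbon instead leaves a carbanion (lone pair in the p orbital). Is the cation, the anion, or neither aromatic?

The cation

Both ions have a continuous loop of p orbitals — each ring atom is sp².
Cation: 5 × 2 + 0 = 10 π electrons → 4(2)+2, aromatic.
Anion: 5 × 2 + 2 = 12 π electrons → 4(3), antiaromatic.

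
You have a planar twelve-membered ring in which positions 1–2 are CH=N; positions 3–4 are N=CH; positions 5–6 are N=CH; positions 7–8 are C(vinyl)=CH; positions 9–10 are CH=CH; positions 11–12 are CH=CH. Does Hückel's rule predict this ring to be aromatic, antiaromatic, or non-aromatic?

Antiaromatic

The p orbitals form a continuous loop: every atom in a ring double bond is sp² and brings one electron to the p orbital; the doubly-bonded nitrogens are pyridine-type — their lone pairs lie in the ring plane, leaving one electron in the p orbital. The ring is fully conjugated.
π-electron count: 6 × 2 = 12 from the 6 double-bond units.
With 12 = 4·3 π electrons, Hückel's rule classifies the planar ring as antiaromatic.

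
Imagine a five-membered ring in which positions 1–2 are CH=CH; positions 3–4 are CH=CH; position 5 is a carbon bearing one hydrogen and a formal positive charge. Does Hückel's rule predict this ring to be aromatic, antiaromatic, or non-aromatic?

Antiaromatic

The p orbitals form a continuous loop: each doubly-bonded ring atom is sp² with one p-orbital electron; the carbocation has an empty p orbital. The ring is fully conjugated.
Tallying contributions gives 2 × 2 = 4 from the double-bond units + 0 from the CH(+) atom = 4.
A 4n π count (4, n = 1) in a planar conjugated ring means antiaromatic.
This is the cyclopentadienyl cation.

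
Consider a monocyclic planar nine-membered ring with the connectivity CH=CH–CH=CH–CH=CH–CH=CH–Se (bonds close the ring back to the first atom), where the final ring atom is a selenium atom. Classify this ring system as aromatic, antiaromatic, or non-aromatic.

Check conjugation: every atom in a ring double bond is sp² and brings one electron to the p orbital; the selenium donates one lone pair from its p orbital — every position has a p orbital, so the cyclic π system is continuous.
π-electron count: 4 × 2 = 8 from the double-bond units + 2 from the Se atom = 10.
10 = 4(2) + 2, which satisfies Hückel's 4n+2 rule.

Aromatic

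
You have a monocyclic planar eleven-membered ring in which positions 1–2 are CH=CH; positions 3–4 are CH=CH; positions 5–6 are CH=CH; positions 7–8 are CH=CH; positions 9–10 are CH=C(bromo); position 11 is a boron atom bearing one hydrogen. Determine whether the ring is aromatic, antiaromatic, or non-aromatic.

Aromatic

All ring atoms are sp² and supply a p orbital to the ring (the double-bond atoms are sp², each contributing one p electron; the boron has an empty p orbital); the conjugation is uninterrupted.
Counting π electrons: 5 × 2 = 10 from the double-bond units + 0 from the BH atom = 10.
With 10 π electrons (n = 2), the Hückel 4n+2 condition holds.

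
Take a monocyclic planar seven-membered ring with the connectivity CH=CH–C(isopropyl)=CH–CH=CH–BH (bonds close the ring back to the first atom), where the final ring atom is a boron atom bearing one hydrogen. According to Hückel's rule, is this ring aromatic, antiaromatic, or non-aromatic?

Every ring atom contributes a p orbital perpendicular to the ring (every atom in a ring double bond is sp² and brings one electron to the p orbital; the boron has an empty p orbital), so the π system is cyclic and fully conjugated.
Adding the contributions, 3 × 2 = 6 from the double-bond units + 0 from the BH atom = 6.
6 = 4(1) + 2, which satisfies Hückel's 4n+2 rule.

Aromatic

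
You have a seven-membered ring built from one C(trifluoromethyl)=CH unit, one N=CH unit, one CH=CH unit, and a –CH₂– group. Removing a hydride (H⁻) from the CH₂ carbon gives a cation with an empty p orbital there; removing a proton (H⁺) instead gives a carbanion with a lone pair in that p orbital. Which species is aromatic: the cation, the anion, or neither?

In either ion the ring is fully conjugated: every atom, including the new sp² carbon, supplies a p orbital.
Cation: 3 × 2 + 0 = 6 π electrons → 4(1)+2, aromatic.
Anion: 3 × 2 + 2 = 8 π electrons → 4(2), antiaromatic.

The cation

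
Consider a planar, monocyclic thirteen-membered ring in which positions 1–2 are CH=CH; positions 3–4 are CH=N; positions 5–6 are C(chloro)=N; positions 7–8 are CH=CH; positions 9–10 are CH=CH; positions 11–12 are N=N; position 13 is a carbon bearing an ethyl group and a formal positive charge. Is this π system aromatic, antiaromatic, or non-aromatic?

The p orbitals form a continuous loop: every atom in a ring double bond is sp² and brings one electron to the p orbital; the doubly-bonded nitrogens are pyridine-type — their lone pairs lie in the ring plane, leaving one electron in the p orbital; the carbocation has an empty p orbital. The ring is fully conjugated.
Adding the contributions, 6 × 2 = 12 from the double-bond units + 0 from the C(ethyl)(+) atom = 12.
12 = 4(3); a planar, fully conjugated 4n system is antiaromatic.

Antiaromatic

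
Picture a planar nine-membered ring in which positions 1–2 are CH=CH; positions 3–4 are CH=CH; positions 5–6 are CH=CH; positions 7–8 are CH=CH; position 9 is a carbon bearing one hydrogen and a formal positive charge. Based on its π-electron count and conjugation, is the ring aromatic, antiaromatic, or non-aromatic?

Antiaromatic

Check conjugation: every atom in a ring double bond is sp² and brings one electron to the p orbital; the carbocation has an empty p orbital — every position has a p orbital, so the cyclic π system is continuous.
π-electron count: 4 × 2 = 8 from the double-bond units + 0 from the CH(+) atom = 8.
With 8 = 4·2 π electrons, Hückel's rule classifies the planar ring as antiaromatic.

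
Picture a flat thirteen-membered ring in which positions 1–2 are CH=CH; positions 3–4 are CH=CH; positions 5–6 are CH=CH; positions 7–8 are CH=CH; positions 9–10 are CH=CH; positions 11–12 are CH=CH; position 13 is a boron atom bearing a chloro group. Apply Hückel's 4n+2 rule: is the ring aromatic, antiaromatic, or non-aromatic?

All ring atoms are sp² and supply a p orbital to the ring (every atom in a ring double bond is sp² and brings one electron to the p orbital; the boron has an empty p orbital); the conjugation is uninterrupted.
Counting π electrons: 6 × 2 = 12 from the double-bond units + 0 from the B(chloro) atom = 12.
A 4n π count (12, n = 3) in a planar conjugated ring means antiaromatic.

Antiaromatic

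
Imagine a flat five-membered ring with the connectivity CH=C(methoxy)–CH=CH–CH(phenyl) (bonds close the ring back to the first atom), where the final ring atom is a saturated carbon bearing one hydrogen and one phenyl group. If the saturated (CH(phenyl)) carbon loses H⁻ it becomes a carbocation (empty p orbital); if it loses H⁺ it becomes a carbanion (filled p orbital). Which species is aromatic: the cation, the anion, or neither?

The anion

Both ions have a continuous loop of p orbitals — each ring atom is sp².
Cation: 2 × 2 + 0 = 4 π electrons → 4(1), antiaromatic.
Anion: 2 × 2 + 2 = 6 π electrons → 4(1)+2, aromatic.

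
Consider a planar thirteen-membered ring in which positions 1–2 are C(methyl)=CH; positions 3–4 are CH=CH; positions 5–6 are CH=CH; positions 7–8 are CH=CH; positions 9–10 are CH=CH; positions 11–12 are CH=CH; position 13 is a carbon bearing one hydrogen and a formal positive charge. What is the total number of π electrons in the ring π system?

12

Check conjugation: the double-bond atoms are sp², each contributing one p electron; the carbocation has an empty p orbital — every position has a p orbital, so the cyclic π system is continuous.
Counting π electrons: 6 × 2 = 12 from the double-bond units + 0 from the CH(+) atom = 12.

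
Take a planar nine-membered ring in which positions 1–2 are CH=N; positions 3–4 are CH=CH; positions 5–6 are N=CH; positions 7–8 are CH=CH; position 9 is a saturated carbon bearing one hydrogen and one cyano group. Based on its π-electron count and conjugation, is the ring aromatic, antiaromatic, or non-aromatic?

The CH(cyano) carbon is saturated: that saturated carbon is sp³ and has no p orbital in the ring π system. Conjugation is not continuous around the ring.
A ring that is not fully conjugated cannot be aromatic or antiaromatic regardless of its π-electron count.

Non-aromatic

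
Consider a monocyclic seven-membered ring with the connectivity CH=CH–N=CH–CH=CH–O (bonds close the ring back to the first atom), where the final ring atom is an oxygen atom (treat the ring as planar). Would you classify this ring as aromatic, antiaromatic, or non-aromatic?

Every ring atom contributes a p orbital perpendicular to the ring (each doubly-bonded ring atom is sp² with one p-orbital electron; each =N– nitrogen is pyridine-type (lone pair in the sp² plane, one electron in the p orbital); the oxygen donates one lone pair from its p orbital), so the π system is cyclic and fully conjugated.
π-electron count: 3 × 2 = 6 from the double-bond units + 2 from the O atom = 8.
8 = 4(2); a planar, fully conjugated 4n system is antiaromatic.

Antiaromatic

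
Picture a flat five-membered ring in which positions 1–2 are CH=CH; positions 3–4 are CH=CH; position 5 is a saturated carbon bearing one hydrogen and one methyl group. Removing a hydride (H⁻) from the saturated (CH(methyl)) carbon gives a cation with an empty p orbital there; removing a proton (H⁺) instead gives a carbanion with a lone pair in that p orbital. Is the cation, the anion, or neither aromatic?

The anion

In both ions every ring atom is sp² and contributes a p orbital, so both rings are fully conjugated.
Cation: 2 × 2 + 0 = 4 π electrons → 4(1), antiaromatic.
Anion: 2 × 2 + 2 = 6 π electrons → 4(1)+2, aromatic.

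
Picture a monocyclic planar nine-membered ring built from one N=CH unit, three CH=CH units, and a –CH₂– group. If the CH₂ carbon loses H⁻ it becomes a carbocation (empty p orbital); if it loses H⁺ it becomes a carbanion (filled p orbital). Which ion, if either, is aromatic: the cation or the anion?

The anion

In either ion the ring is fully conjugated: every atom, including the new sp² carbon, supplies a p orbital.
Cation: 4 × 2 + 0 = 8 π electrons → 4(2), antiaromatic.
Anion: 4 × 2 + 2 = 10 π electrons → 4(2)+2, aromatic.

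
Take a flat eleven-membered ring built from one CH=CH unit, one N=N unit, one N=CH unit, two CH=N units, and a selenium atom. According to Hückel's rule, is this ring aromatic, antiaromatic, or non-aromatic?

Every ring atom contributes a p orbital perpendicular to the ring (the double-bond atoms are sp², each contributing one p electron; the doubly-bonded nitrogens are pyridine-type — their lone pairs lie in the ring plane, leaving one electron in the p orbital; the selenium donates one lone pair from its p orbital), so the π system is cyclic and fully conjugated.
π-electron count: 5 × 2 = 10 from the double-bond units + 2 from the Se atom = 12.
With 12 = 4·3 π electrons, Hückel's rule classifies the planar ring as antiaromatic.

Antiaromatic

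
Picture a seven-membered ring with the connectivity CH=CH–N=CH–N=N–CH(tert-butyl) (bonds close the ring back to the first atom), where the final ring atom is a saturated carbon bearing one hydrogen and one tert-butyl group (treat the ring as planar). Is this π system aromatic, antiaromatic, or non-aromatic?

Non-aromatic

The CH(tert-butyl) carbon is saturated: that saturated carbon is sp³ and has no p orbital in the ring π system. Conjugation is not continuous around the ring.
Without a continuous loop of overlapping p orbitals the Hückel electron count never comes into play.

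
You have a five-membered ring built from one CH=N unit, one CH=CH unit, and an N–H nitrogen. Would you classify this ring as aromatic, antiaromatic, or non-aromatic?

Every ring atom contributes a p orbital perpendicular to the ring (the double-bond atoms are sp², each contributing one p electron; each sp² =N– keeps its lone pair in-plane and puts one electron into the π system; the pyrrole-type nitrogen donates its lone pair from the p orbital), so the π system is cyclic and fully conjugated.
Counting π electrons: 2 × 2 = 4 from the double-bond units + 2 from the NH atom = 6.
That gives a 4n+2 count (6, n = 1).

Aromatic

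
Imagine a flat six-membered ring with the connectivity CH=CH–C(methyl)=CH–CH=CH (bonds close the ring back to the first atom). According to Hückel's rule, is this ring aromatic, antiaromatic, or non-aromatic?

Every ring atom contributes a p orbital perpendicular to the ring (each doubly-bonded ring atom is sp² with one p-orbital electron), so the π system is cyclic and fully conjugated.
Adding the contributions, 3 × 2 = 6 from the 3 double-bond units.
6 = 4(1) + 2, which satisfies Hückel's 4n+2 rule.

Aromatic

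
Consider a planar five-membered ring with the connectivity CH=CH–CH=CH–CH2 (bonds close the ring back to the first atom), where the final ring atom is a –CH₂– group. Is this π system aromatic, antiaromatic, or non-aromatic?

Non-aromatic

At the CH2 position, the tetrahedral CH₂ carbon is sp³ and has no p orbital in the ring π system; the ring's p-orbital overlap is broken there.
Broken conjugation rules out both aromaticity and antiaromaticity.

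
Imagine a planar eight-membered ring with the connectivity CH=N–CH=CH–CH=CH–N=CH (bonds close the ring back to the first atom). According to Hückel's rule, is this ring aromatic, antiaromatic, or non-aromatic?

Antiaromatic

Every ring atom contributes a p orbital perpendicular to the ring (the double-bond atoms are sp², each contributing one p electron; each sp² =N– keeps its lone pair in-plane and puts one electron into the π system), so the π system is cyclic and fully conjugated.
π-electron count: 4 × 2 = 8 from the 4 double-bond units.
A 4n π count (8, n = 2) in a planar conjugated ring means antiaromatic.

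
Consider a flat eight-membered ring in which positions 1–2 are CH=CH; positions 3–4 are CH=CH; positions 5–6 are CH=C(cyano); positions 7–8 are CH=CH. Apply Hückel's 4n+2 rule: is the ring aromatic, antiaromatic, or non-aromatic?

The p orbitals form a continuous loop: the double-bond atoms are sp², each contributing one p electron. The ring is fully conjugated.
π-electron count: 4 × 2 = 8 from the 4 double-bond units.
8 = 4(2); a planar, fully conjugated 4n system is antiaromatic.

Antiaromatic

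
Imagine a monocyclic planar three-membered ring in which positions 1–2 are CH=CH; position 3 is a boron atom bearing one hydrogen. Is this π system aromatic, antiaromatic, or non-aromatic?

Every ring atom contributes a p orbital perpendicular to the ring (every atom in a ring double bond is sp² and brings one electron to the p orbital; the boron has an empty p orbital), so the π system is cyclic and fully conjugated.
Counting π electrons: 1 × 2 = 2 from the double-bond unit + 0 from the BH atom = 2.
2 = 4(0) + 2, which satisfies Hückel's 4n+2 rule.

Aromatic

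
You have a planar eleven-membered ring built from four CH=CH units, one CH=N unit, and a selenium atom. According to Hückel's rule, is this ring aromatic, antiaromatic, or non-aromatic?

Every ring atom contributes a p orbital perpendicular to the ring (the double-bond atoms are sp², each contributing one p electron; each =N– nitrogen is pyridine-type (lone pair in the sp² plane, one electron in the p orbital); the selenium donates one lone pair from its p orbital), so the π system is cyclic and fully conjugated.
Tallying contributions gives 5 × 2 = 10 from the double-bond units + 2 from the Se atom = 12.
With 12 = 4·3 π electrons, Hückel's rule classifies the planar ring as antiaromatic.

Antiaromatic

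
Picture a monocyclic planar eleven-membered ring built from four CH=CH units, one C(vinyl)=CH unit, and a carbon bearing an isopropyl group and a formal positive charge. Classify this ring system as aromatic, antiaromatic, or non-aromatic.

All ring atoms are sp² and supply a p orbital to the ring (each doubly-bonded ring atom is sp² with one p-orbital electron; the carbocation has an empty p orbital); the conjugation is uninterrupted.
Adding the contributions, 5 × 2 = 10 from the double-bond units + 0 from the C(isopropyl)(+) atom = 10.
10 = 4(2) + 2, which satisfies Hückel's 4n+2 rule.

Aromatic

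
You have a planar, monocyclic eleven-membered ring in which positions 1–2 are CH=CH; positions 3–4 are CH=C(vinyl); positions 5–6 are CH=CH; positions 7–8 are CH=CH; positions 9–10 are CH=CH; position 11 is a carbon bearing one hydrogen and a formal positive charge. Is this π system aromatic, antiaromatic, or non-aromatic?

Aromatic

Every ring atom contributes a p orbital perpendicular to the ring (every atom in a ring double bond is sp² and brings one electron to the p orbital; the carbocation has an empty p orbital), so the π system is cyclic and fully conjugated.
π-electron count: 5 × 2 = 10 from the double-bond units + 0 from the CH(+) atom = 10.
Since 10 = 4·2 + 2, the ring meets the 4n+2 criterion.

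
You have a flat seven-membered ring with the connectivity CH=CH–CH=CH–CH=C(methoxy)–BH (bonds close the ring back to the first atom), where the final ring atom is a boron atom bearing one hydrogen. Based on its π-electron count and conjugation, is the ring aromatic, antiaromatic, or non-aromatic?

The p orbitals form a continuous loop: every atom in a ring double bond is sp² and brings one electron to the p orbital; the boron has an empty p orbital. The ring is fully conjugated.
Tallying contributions gives 3 × 2 = 6 from the double-bond units + 0 from the BH atom = 6.
Since 6 = 4·1 + 2, the ring meets the 4n+2 criterion.

Aromatic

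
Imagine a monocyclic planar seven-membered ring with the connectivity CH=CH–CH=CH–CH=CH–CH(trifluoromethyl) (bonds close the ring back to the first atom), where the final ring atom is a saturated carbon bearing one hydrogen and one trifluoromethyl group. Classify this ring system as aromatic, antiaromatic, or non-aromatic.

The CH(trifluoromethyl) position has four σ bonds — that saturated carbon is sp³ and has no p orbital in the ring π system — so the cyclic conjugation is interrupted.
Broken conjugation rules out both aromaticity and antiaromaticity.

Non-aromatic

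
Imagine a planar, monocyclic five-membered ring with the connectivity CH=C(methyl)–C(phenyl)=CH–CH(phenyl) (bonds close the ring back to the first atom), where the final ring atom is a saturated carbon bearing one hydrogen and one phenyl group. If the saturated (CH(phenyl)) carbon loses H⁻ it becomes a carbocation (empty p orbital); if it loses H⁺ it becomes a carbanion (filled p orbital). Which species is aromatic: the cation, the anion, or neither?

The anion

Once that carbon is sp², every ring atom has a p orbital and both ions are fully conjugated.
Cation: 2 × 2 + 0 = 4 π electrons → 4(1), antiaromatic.
Anion: 2 × 2 + 2 = 6 π electrons → 4(1)+2, aromatic.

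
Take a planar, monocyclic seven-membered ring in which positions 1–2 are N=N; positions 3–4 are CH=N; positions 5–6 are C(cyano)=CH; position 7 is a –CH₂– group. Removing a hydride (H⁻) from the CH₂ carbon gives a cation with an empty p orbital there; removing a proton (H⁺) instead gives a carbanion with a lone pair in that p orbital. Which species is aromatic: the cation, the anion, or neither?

The cation

In both ions every ring atom is sp² and contributes a p orbital, so both rings are fully conjugated.
Cation: 3 × 2 + 0 = 6 π electrons → 4(1)+2, aromatic.
Anion: 3 × 2 + 2 = 8 π electrons → 4(2), antiaromatic.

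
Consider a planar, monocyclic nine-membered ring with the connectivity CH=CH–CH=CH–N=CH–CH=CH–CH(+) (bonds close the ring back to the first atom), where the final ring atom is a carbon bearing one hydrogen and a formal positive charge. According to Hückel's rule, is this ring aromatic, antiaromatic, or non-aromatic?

Antiaromatic

The p orbitals form a continuous loop: every atom in a ring double bond is sp² and brings one electron to the p orbital; each sp² =N– keeps its lone pair in-plane and puts one electron into the π system; the carbocation has an empty p orbital. The ring is fully conjugated.
Tallying contributions gives 4 × 2 = 8 from the double-bond units + 0 from the CH(+) atom = 8.
With 8 = 4·2 π electrons, Hückel's rule classifies the planar ring as antiaromatic.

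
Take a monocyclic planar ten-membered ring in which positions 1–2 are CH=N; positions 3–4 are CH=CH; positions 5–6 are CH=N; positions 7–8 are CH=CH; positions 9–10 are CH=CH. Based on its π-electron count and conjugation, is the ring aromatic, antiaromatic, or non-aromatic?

Check conjugation: each doubly-bonded ring atom is sp² with one p-orbital electron; each sp² =N– keeps its lone pair in-plane and puts one electron into the π system — every position has a p orbital, so the cyclic π system is continuous.
π-electron count: 5 × 2 = 10 from the 5 double-bond units.
With 10 π electrons (n = 2), the Hückel 4n+2 condition holds.

Aromatic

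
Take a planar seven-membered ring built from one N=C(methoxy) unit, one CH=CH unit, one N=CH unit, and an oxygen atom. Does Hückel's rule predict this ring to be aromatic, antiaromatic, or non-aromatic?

Antiaromatic

Check conjugation: the double-bond atoms are sp², each contributing one p electron; the doubly-bonded nitrogens are pyridine-type — their lone pairs lie in the ring plane, leaving one electron in the p orbital; the oxygen donates one lone pair from its p orbital — every position has a p orbital, so the cyclic π system is continuous.
Counting π electrons: 3 × 2 = 6 from the double-bond units + 2 from the O atom = 8.
8 is a 4n count (n = 2), so the planar conjugated ring is antiaromatic.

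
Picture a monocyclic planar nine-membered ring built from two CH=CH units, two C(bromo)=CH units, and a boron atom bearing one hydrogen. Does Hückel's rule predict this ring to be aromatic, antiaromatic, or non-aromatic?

All ring atoms are sp² and supply a p orbital to the ring (every atom in a ring double bond is sp² and brings one electron to the p orbital; the boron has an empty p orbital); the conjugation is uninterrupted.
Tallying contributions gives 4 × 2 = 8 from the double-bond units + 0 from the BH atom = 8.
8 = 4(2); a planar, fully conjugated 4n system is antiaromatic.

Antiaromatic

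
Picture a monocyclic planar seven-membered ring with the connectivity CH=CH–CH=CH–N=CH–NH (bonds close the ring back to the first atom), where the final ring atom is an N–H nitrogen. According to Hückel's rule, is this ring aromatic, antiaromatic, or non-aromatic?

Every ring atom contributes a p orbital perpendicular to the ring (each doubly-bonded ring atom is sp² with one p-orbital electron; the doubly-bonded nitrogens are pyridine-type — their lone pairs lie in the ring plane, leaving one electron in the p orbital; the pyrrole-type nitrogen donates its lone pair from the p orbital), so the π system is cyclic and fully conjugated.
π-electron count: 3 × 2 = 6 from the double-bond units + 2 from the NH atom = 8.
8 = 4(2); a planar, fully conjugated 4n system is antiaromatic.

Antiaromatic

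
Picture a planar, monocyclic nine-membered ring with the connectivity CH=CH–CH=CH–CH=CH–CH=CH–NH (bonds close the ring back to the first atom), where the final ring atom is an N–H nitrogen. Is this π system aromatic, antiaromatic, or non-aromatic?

Check conjugation: every atom in a ring double bond is sp² and brings one electron to the p orbital; the pyrrole-type nitrogen donates its lone pair from the p orbital — every position has a p orbital, so the cyclic π system is continuous.
Adding the contributions, 4 × 2 = 8 from the double-bond units + 2 from the NH atom = 10.
That gives a 4n+2 count (10, n = 2).

Aromatic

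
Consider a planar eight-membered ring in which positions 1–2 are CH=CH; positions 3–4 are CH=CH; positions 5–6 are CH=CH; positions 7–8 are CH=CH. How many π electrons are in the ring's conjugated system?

8

Check conjugation: the double-bond atoms are sp², each contributing one p electron — every position has a p orbital, so the cyclic π system is continuous.
Tallying contributions gives 4 × 2 = 8 from the 4 double-bond units.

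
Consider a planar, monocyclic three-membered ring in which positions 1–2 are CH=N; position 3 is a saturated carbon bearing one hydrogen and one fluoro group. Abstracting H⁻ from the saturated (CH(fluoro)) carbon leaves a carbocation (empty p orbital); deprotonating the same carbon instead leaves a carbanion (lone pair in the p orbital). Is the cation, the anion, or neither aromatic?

Both ions have a continuous loop of p orbitals — each ring atom is sp².
Cation: 1 × 2 + 0 = 2 π electrons → 4(0)+2, aromatic.
Anion: 1 × 2 + 2 = 4 π electrons → 4(1), antiaromatic.

The cation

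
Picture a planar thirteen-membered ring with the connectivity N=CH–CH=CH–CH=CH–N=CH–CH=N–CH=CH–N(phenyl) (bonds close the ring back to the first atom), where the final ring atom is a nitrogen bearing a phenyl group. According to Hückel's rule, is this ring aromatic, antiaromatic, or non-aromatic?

Aromatic

Every ring atom contributes a p orbital perpendicular to the ring (each doubly-bonded ring atom is sp² with one p-orbital electron; the doubly-bonded nitrogens are pyridine-type — their lone pairs lie in the ring plane, leaving one electron in the p orbital; the pyrrole-type nitrogen donates its lone pair from the p orbital), so the π system is cyclic and fully conjugated.
Counting π electrons: 6 × 2 = 12 from the double-bond units + 2 from the N(phenyl) atom = 14.
That gives a 4n+2 count (14, n = 3).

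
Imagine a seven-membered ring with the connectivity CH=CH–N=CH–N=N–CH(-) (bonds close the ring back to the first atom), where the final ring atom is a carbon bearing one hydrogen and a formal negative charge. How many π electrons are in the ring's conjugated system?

Every ring atom contributes a p orbital perpendicular to the ring (every atom in a ring double bond is sp² and brings one electron to the p orbital; each =N– nitrogen is pyridine-type (lone pair in the sp² plane, one electron in the p orbital); the carbanion's lone pair occupies the p orbital), so the π system is cyclic and fully conjugated.
Tallying contributions gives 3 × 2 = 6 from the double-bond units + 2 from the CH(-) atom = 8.

8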